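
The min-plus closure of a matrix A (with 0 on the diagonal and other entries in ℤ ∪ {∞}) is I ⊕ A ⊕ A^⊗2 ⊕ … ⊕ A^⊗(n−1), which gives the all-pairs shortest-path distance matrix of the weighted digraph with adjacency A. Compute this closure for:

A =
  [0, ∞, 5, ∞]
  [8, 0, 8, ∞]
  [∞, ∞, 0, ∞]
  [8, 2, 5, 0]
Closure =
  [0, ∞, 5, ∞]
  [8, 0, 8, ∞]
  [∞, ∞, 0, ∞]
  [8, 2, 5, 0]

This is the Floyd-Warshall all-pairs shortest-path computation. For each intermediate vertex k = 0, 1, …, 3, update dist[i][j] ← min(dist[i][j], dist[i][k] + dist[k][j]). The final matrix gives, for each (i, j), the minimum total weight of any directed path from i to j (possibly empty when i = j).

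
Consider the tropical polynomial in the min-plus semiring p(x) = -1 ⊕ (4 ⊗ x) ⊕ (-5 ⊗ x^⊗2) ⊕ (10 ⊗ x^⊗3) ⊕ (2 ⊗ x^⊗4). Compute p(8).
p(8) = -1

A tropical monomial a ⊗ x^⊗i evaluates to a + i · x. Evaluating each term at x = 8:
  Term 0 contributes -1 + 0 · 8 = -1
  Term 1 contributes 4 + 1 · 8 = 12
  Term 2 contributes -5 + 2 · 8 = 11
  Term 3 contributes 10 + 3 · 8 = 34
  Term 4 contributes 2 + 4 · 8 = 34
p(8) = ⊕ of these = min[-1, 12, 11, 34, 34] = -1.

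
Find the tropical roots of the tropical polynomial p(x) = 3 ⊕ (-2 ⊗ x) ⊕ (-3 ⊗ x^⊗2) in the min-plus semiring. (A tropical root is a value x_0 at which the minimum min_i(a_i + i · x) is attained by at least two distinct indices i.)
Roots: {1, 5}

Each tropical root is a break point of the lower envelope of the lines y = a_i + i · x (there are 3 lines, with slopes 0, 1, ..., 2). Only the lines that attain the minimum somewhere contribute to roots; other lines are dominated. Here the surviving (envelope) indices are i = 2, i = 1, i = 0.
Intersections between consecutive envelope lines give the roots: for adjacent envelope indices i < j the intersection is x = (a_i − a_j) / (j − i). Reading off the sorted break points: {1, 5}.
Verification: at each break x_0, at least two indices attain the minimum of min_i(a_i + i · x_0).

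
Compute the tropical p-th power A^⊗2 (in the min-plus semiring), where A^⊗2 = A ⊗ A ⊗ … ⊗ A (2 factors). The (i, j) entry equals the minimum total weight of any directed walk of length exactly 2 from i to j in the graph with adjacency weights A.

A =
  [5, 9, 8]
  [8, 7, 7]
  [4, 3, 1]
A^⊗2 =
  [10, 11, 9]
  [11, 10, 8]
  [5, 4, 2]

Each entry (A^⊗2)_ij equals the minimum over all length-2 walks i = v_0 → v_1 → … → v_2 = j of Σ_t A[v_t][v_{t+1}]. For example, for (i, j) = (0, 2) we minimise over 3 possible intermediate vertex sequences; the minimum is 9, attained along the walk 0 → 2 → 2.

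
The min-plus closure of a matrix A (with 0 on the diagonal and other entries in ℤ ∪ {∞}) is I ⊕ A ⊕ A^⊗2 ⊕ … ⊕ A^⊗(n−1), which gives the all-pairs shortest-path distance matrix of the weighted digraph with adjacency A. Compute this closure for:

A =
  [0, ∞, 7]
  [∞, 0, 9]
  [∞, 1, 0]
Closure =
  [0, 8, 7]
  [∞, 0, 9]
  [∞, 1, 0]

This is the Floyd-Warshall all-pairs shortest-path computation. For each intermediate vertex k = 0, 1, …, 2, update dist[i][j] ← min(dist[i][j], dist[i][k] + dist[k][j]). The final matrix gives, for each (i, j), the minimum total weight of any directed path from i to j (possibly empty when i = j).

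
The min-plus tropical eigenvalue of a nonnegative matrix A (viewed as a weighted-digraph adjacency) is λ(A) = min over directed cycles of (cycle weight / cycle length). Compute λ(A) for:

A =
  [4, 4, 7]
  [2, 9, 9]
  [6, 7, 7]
λ(A) = 3

Enumerate directed cycles and compute their means (weight / length). Sample:
  cycle 0 → 0: weight = 4, length = 1, mean = 4/1 ≈ 4.000
  cycle 1 → 1: weight = 9, length = 1, mean = 9/1 ≈ 9.000
  cycle 2 → 2: weight = 7, length = 1, mean = 7/1 ≈ 7.000
  cycle 0 → 1 → 0: weight = 6, length = 2, mean = 6/2 ≈ 3.000
  cycle 0 → 2 → 0: weight = 13, length = 2, mean = 13/2 ≈ 6.500
  cycle 1 → 0 → 1: weight = 6, length = 2, mean = 6/2 ≈ 3.000
Minimum mean = 3.000, attained e.g. along the cycle 0 → 1 → 0 with weight 6 and length 2. So λ(A) = 6/2 = 3.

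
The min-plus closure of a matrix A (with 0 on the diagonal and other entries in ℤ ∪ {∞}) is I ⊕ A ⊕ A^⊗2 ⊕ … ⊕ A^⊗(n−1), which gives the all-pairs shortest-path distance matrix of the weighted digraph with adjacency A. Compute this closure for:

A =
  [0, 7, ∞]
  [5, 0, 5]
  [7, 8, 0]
Closure =
  [0, 7, 12]
  [5, 0, 5]
  [7, 8, 0]

This is the Floyd-Warshall all-pairs shortest-path computation. For each intermediate vertex k = 0, 1, …, 2, update dist[i][j] ← min(dist[i][j], dist[i][k] + dist[k][j]). The final matrix gives, for each (i, j), the minimum total weight of any directed path from i to j (possibly empty when i = j).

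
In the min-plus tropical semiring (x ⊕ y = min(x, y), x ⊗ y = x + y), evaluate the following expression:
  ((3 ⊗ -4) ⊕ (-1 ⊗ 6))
((3 ⊗ -4) ⊕ (-1 ⊗ 6)) = -1

Expand innermost to outermost. Recall ⊕ takes the minimum of its arguments and ⊗ takes their sum. Working out the expression ((3 ⊗ -4) ⊕ (-1 ⊗ 6)) gives -1.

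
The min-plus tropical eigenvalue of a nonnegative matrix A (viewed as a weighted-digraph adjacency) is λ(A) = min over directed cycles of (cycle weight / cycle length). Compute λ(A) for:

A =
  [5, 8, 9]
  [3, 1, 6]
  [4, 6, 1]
λ(A) = 1

Enumerate directed cycles and compute their means (weight / length). Sample:
  cycle 0 → 0: weight = 5, length = 1, mean = 5/1 ≈ 5.000
  cycle 1 → 1: weight = 1, length = 1, mean = 1/1 ≈ 1.000
  cycle 2 → 2: weight = 1, length = 1, mean = 1/1 ≈ 1.000
  cycle 0 → 1 → 0: weight = 11, length = 2, mean = 11/2 ≈ 5.500
  cycle 0 → 2 → 0: weight = 13, length = 2, mean = 13/2 ≈ 6.500
  cycle 1 → 0 → 1: weight = 11, length = 2, mean = 11/2 ≈ 5.500
Minimum mean = 1.000, attained e.g. along the cycle 1 → 1 with weight 1 and length 1. So λ(A) = 1/1 = 1.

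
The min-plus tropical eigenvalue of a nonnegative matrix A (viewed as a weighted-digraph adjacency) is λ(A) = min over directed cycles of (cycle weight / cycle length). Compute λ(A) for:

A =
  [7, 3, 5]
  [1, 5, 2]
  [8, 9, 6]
λ(A) = 2

Enumerate directed cycles and compute their means (weight / length). Sample:
  cycle 0 → 0: weight = 7, length = 1, mean = 7/1 ≈ 7.000
  cycle 1 → 1: weight = 5, length = 1, mean = 5/1 ≈ 5.000
  cycle 2 → 2: weight = 6, length = 1, mean = 6/1 ≈ 6.000
  cycle 0 → 1 → 0: weight = 4, length = 2, mean = 4/2 ≈ 2.000
  cycle 0 → 2 → 0: weight = 13, length = 2, mean = 13/2 ≈ 6.500
  cycle 1 → 0 → 1: weight = 4, length = 2, mean = 4/2 ≈ 2.000
Minimum mean = 2.000, attained e.g. along the cycle 0 → 1 → 0 with weight 4 and length 2. So λ(A) = 4/2 = 2.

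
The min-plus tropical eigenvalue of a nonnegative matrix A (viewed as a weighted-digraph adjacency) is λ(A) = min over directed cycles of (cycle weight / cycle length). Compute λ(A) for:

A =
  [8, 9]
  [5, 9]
λ(A) = 7

Enumerate directed cycles and compute their means (weight / length). Sample:
  cycle 0 → 0: weight = 8, length = 1, mean = 8/1 ≈ 8.000
  cycle 1 → 1: weight = 9, length = 1, mean = 9/1 ≈ 9.000
  cycle 0 → 1 → 0: weight = 14, length = 2, mean = 14/2 ≈ 7.000
  cycle 1 → 0 → 1: weight = 14, length = 2, mean = 14/2 ≈ 7.000
Minimum mean = 7.000, attained e.g. along the cycle 0 → 1 → 0 with weight 14 and length 2. So λ(A) = 14/2 = 7.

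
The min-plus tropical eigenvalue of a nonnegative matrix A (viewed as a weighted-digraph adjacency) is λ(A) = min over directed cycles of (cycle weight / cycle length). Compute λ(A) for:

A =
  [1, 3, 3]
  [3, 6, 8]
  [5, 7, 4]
λ(A) = 1

Enumerate directed cycles and compute their means (weight / length). Sample:
  cycle 0 → 0: weight = 1, length = 1, mean = 1/1 ≈ 1.000
  cycle 1 → 1: weight = 6, length = 1, mean = 6/1 ≈ 6.000
  cycle 2 → 2: weight = 4, length = 1, mean = 4/1 ≈ 4.000
  cycle 0 → 1 → 0: weight = 6, length = 2, mean = 6/2 ≈ 3.000
  cycle 0 → 2 → 0: weight = 8, length = 2, mean = 8/2 ≈ 4.000
  cycle 1 → 0 → 1: weight = 6, length = 2, mean = 6/2 ≈ 3.000
Minimum mean = 1.000, attained e.g. along the cycle 0 → 0 with weight 1 and length 1. So λ(A) = 1/1 = 1.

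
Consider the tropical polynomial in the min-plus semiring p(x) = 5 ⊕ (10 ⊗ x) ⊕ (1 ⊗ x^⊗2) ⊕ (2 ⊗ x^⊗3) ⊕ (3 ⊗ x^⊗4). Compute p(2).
p(2) = 5

A tropical monomial a ⊗ x^⊗i evaluates to a + i · x. Evaluating each term at x = 2:
  Term 0 contributes 5 + 0 · 2 = 5
  Term 1 contributes 10 + 1 · 2 = 12
  Term 2 contributes 1 + 2 · 2 = 5
  Term 3 contributes 2 + 3 · 2 = 8
  Term 4 contributes 3 + 4 · 2 = 11
p(2) = ⊕ of these = min[5, 12, 5, 8, 11] = 5.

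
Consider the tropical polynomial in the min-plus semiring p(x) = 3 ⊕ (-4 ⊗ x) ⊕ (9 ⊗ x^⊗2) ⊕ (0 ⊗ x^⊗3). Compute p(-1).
p(-1) = -5

A tropical monomial a ⊗ x^⊗i evaluates to a + i · x. Evaluating each term at x = -1:
  Term 0 contributes 3 + 0 · -1 = 3
  Term 1 contributes -4 + 1 · -1 = -5
  Term 2 contributes 9 + 2 · -1 = 7
  Term 3 contributes 0 + 3 · -1 = -3
p(-1) = ⊕ of these = min[3, -5, 7, -3] = -5.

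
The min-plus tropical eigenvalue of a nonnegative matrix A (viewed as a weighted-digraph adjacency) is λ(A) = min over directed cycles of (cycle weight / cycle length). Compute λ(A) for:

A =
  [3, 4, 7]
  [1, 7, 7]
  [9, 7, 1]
λ(A) = 1

Enumerate directed cycles and compute their means (weight / length). Sample:
  cycle 0 → 0: weight = 3, length = 1, mean = 3/1 ≈ 3.000
  cycle 1 → 1: weight = 7, length = 1, mean = 7/1 ≈ 7.000
  cycle 2 → 2: weight = 1, length = 1, mean = 1/1 ≈ 1.000
  cycle 0 → 1 → 0: weight = 5, length = 2, mean = 5/2 ≈ 2.500
  cycle 0 → 2 → 0: weight = 16, length = 2, mean = 16/2 ≈ 8.000
  cycle 1 → 0 → 1: weight = 5, length = 2, mean = 5/2 ≈ 2.500
Minimum mean = 1.000, attained e.g. along the cycle 2 → 2 with weight 1 and length 1. So λ(A) = 1/1 = 1.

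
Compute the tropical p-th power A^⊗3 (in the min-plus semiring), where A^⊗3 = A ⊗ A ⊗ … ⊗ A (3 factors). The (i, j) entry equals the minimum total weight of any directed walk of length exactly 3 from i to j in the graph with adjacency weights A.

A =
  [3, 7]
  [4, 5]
A^⊗3 =
  [9, 13]
  [10, 14]

Each entry (A^⊗3)_ij equals the minimum over all length-3 walks i = v_0 → v_1 → … → v_3 = j of Σ_t A[v_t][v_{t+1}]. For example, for (i, j) = (0, 1) we minimise over 4 possible intermediate vertex sequences; the minimum is 13, attained along the walk 0 → 0 → 0 → 1.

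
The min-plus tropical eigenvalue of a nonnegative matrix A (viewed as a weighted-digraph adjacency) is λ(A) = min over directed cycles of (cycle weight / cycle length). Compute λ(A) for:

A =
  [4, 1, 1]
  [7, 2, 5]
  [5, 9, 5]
λ(A) = 2

Enumerate directed cycles and compute their means (weight / length). Sample:
  cycle 0 → 0: weight = 4, length = 1, mean = 4/1 ≈ 4.000
  cycle 1 → 1: weight = 2, length = 1, mean = 2/1 ≈ 2.000
  cycle 2 → 2: weight = 5, length = 1, mean = 5/1 ≈ 5.000
  cycle 0 → 1 → 0: weight = 8, length = 2, mean = 8/2 ≈ 4.000
  cycle 0 → 2 → 0: weight = 6, length = 2, mean = 6/2 ≈ 3.000
  cycle 1 → 0 → 1: weight = 8, length = 2, mean = 8/2 ≈ 4.000
Minimum mean = 2.000, attained e.g. along the cycle 1 → 1 with weight 2 and length 1. So λ(A) = 2/1 = 2.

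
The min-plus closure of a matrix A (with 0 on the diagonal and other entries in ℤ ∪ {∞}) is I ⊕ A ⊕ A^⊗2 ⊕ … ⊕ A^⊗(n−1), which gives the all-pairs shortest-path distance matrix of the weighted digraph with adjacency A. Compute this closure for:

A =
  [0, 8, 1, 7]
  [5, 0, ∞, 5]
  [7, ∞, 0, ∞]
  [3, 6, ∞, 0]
Closure =
  [0, 8, 1, 7]
  [5, 0, 6, 5]
  [7, 15, 0, 14]
  [3, 6, 4, 0]

This is the Floyd-Warshall all-pairs shortest-path computation. For each intermediate vertex k = 0, 1, …, 3, update dist[i][j] ← min(dist[i][j], dist[i][k] + dist[k][j]). The final matrix gives, for each (i, j), the minimum total weight of any directed path from i to j (possibly empty when i = j).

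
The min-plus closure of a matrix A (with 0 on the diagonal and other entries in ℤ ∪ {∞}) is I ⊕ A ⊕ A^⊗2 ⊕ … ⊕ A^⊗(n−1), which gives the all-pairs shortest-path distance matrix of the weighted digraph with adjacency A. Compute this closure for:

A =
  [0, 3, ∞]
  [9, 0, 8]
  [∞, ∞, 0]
Closure =
  [0, 3, 11]
  [9, 0, 8]
  [∞, ∞, 0]

This is the Floyd-Warshall all-pairs shortest-path computation. For each intermediate vertex k = 0, 1, …, 2, update dist[i][j] ← min(dist[i][j], dist[i][k] + dist[k][j]). The final matrix gives, for each (i, j), the minimum total weight of any directed path from i to j (possibly empty when i = j).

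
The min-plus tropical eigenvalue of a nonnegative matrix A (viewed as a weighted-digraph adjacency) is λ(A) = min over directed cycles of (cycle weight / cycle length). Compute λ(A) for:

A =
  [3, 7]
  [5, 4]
λ(A) = 3

Enumerate directed cycles and compute their means (weight / length). Sample:
  cycle 0 → 0: weight = 3, length = 1, mean = 3/1 ≈ 3.000
  cycle 1 → 1: weight = 4, length = 1, mean = 4/1 ≈ 4.000
  cycle 0 → 1 → 0: weight = 12, length = 2, mean = 12/2 ≈ 6.000
  cycle 1 → 0 → 1: weight = 12, length = 2, mean = 12/2 ≈ 6.000
Minimum mean = 3.000, attained e.g. along the cycle 0 → 0 with weight 3 and length 1. So λ(A) = 3/1 = 3.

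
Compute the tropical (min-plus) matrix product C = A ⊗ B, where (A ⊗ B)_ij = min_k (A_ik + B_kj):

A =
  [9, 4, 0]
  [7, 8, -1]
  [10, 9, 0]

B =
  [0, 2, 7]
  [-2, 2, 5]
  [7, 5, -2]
A ⊗ B =
  [2, 5, -2]
  [6, 4, -3]
  [7, 5, -2]

Apply the min-plus product entry-by-entry:
  C[0][0] = min over k of (A[0][0] + B[0][0] = 9 + 0 = 9, A[0][1] + B[1][0] = 4 + -2 = 2, A[0][2] + B[2][0] = 0 + 7 = 7) = 2 (attained at k = 1)
  C[0][1] = min over k of (A[0][0] + B[0][1] = 9 + 2 = 11, A[0][1] + B[1][1] = 4 + 2 = 6, A[0][2] + B[2][1] = 0 + 5 = 5) = 5 (attained at k = 2)
  C[0][2] = min over k of (A[0][0] + B[0][2] = 9 + 7 = 16, A[0][1] + B[1][2] = 4 + 5 = 9, A[0][2] + B[2][2] = 0 + -2 = -2) = -2 (attained at k = 2)
  C[1][0] = min over k of (A[1][0] + B[0][0] = 7 + 0 = 7, A[1][1] + B[1][0] = 8 + -2 = 6, A[1][2] + B[2][0] = -1 + 7 = 6) = 6 (attained at k = 1)
  C[1][1] = min over k of (A[1][0] + B[0][1] = 7 + 2 = 9, A[1][1] + B[1][1] = 8 + 2 = 10, A[1][2] + B[2][1] = -1 + 5 = 4) = 4 (attained at k = 2)
  C[1][2] = min over k of (A[1][0] + B[0][2] = 7 + 7 = 14, A[1][1] + B[1][2] = 8 + 5 = 13, A[1][2] + B[2][2] = -1 + -2 = -3) = -3 (attained at k = 2)
  C[2][0] = min over k of (A[2][0] + B[0][0] = 10 + 0 = 10, A[2][1] + B[1][0] = 9 + -2 = 7, A[2][2] + B[2][0] = 0 + 7 = 7) = 7 (attained at k = 1)
  C[2][1] = min over k of (A[2][0] + B[0][1] = 10 + 2 = 12, A[2][1] + B[1][1] = 9 + 2 = 11, A[2][2] + B[2][1] = 0 + 5 = 5) = 5 (attained at k = 2)
  C[2][2] = min over k of (A[2][0] + B[0][2] = 10 + 7 = 17, A[2][1] + B[1][2] = 9 + 5 = 14, A[2][2] + B[2][2] = 0 + -2 = -2) = -2 (attained at k = 2)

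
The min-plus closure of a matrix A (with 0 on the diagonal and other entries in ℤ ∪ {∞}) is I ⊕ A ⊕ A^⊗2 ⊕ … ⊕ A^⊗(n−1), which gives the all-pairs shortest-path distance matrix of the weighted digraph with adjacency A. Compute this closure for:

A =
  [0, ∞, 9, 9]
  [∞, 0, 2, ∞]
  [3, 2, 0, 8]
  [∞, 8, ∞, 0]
Closure =
  [0, 11, 9, 9]
  [5, 0, 2, 10]
  [3, 2, 0, 8]
  [13, 8, 10, 0]

This is the Floyd-Warshall all-pairs shortest-path computation. For each intermediate vertex k = 0, 1, …, 3, update dist[i][j] ← min(dist[i][j], dist[i][k] + dist[k][j]). The final matrix gives, for each (i, j), the minimum total weight of any directed path from i to j (possibly empty when i = j).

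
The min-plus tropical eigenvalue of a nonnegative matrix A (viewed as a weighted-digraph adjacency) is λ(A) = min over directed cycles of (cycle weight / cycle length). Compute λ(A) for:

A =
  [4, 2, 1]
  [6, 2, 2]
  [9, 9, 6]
λ(A) = 2

Enumerate directed cycles and compute their means (weight / length). Sample:
  cycle 0 → 0: weight = 4, length = 1, mean = 4/1 ≈ 4.000
  cycle 1 → 1: weight = 2, length = 1, mean = 2/1 ≈ 2.000
  cycle 2 → 2: weight = 6, length = 1, mean = 6/1 ≈ 6.000
  cycle 0 → 1 → 0: weight = 8, length = 2, mean = 8/2 ≈ 4.000
  cycle 0 → 2 → 0: weight = 10, length = 2, mean = 10/2 ≈ 5.000
  cycle 1 → 0 → 1: weight = 8, length = 2, mean = 8/2 ≈ 4.000
Minimum mean = 2.000, attained e.g. along the cycle 1 → 1 with weight 2 and length 1. So λ(A) = 2/1 = 2.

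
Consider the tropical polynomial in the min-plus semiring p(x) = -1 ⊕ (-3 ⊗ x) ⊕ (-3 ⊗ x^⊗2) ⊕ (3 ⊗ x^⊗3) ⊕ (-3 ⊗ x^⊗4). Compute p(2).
p(2) = -1

A tropical monomial a ⊗ x^⊗i evaluates to a + i · x. Evaluating each term at x = 2:
  Term 0 contributes -1 + 0 · 2 = -1
  Term 1 contributes -3 + 1 · 2 = -1
  Term 2 contributes -3 + 2 · 2 = 1
  Term 3 contributes 3 + 3 · 2 = 9
  Term 4 contributes -3 + 4 · 2 = 5
p(2) = ⊕ of these = min[-1, -1, 1, 9, 5] = -1.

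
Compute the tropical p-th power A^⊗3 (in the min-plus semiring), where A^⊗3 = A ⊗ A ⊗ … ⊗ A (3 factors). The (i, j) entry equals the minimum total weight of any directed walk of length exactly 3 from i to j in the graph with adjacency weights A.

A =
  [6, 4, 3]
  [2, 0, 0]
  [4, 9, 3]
A^⊗3 =
  [6, 4, 4]
  [2, 0, 0]
  [10, 8, 8]

Each entry (A^⊗3)_ij equals the minimum over all length-3 walks i = v_0 → v_1 → … → v_3 = j of Σ_t A[v_t][v_{t+1}]. For example, for (i, j) = (0, 2) we minimise over 9 possible intermediate vertex sequences; the minimum is 4, attained along the walk 0 → 1 → 1 → 2.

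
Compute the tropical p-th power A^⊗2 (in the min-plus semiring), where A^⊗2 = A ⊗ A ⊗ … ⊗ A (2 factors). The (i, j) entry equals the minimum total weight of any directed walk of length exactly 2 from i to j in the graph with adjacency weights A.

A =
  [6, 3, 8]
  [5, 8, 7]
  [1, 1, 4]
A^⊗2 =
  [8, 9, 10]
  [8, 8, 11]
  [5, 4, 8]

Each entry (A^⊗2)_ij equals the minimum over all length-2 walks i = v_0 → v_1 → … → v_2 = j of Σ_t A[v_t][v_{t+1}]. For example, for (i, j) = (0, 2) we minimise over 3 possible intermediate vertex sequences; the minimum is 10, attained along the walk 0 → 1 → 2.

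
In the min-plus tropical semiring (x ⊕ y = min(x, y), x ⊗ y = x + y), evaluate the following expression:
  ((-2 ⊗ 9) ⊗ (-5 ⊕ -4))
((-2 ⊗ 9) ⊗ (-5 ⊕ -4)) = 2

Expand innermost to outermost. Recall ⊕ takes the minimum of its arguments and ⊗ takes their sum. Working out the expression ((-2 ⊗ 9) ⊗ (-5 ⊕ -4)) gives 2.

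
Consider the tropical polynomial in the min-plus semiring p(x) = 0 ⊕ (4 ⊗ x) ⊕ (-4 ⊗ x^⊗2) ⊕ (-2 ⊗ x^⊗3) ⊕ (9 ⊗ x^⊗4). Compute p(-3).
p(-3) = -11

A tropical monomial a ⊗ x^⊗i evaluates to a + i · x. Evaluating each term at x = -3:
  Term 0 contributes 0 + 0 · -3 = 0
  Term 1 contributes 4 + 1 · -3 = 1
  Term 2 contributes -4 + 2 · -3 = -10
  Term 3 contributes -2 + 3 · -3 = -11
  Term 4 contributes 9 + 4 · -3 = -3
p(-3) = ⊕ of these = min[0, 1, -10, -11, -3] = -11.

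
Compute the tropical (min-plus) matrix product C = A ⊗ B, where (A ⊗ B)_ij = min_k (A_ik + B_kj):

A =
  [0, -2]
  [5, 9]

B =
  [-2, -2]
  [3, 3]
A ⊗ B =
  [-2, -2]
  [3, 3]

Apply the min-plus product entry-by-entry:
  C[0][0] = min over k of (A[0][0] + B[0][0] = 0 + -2 = -2, A[0][1] + B[1][0] = -2 + 3 = 1) = -2 (attained at k = 0)
  C[0][1] = min over k of (A[0][0] + B[0][1] = 0 + -2 = -2, A[0][1] + B[1][1] = -2 + 3 = 1) = -2 (attained at k = 0)
  C[1][0] = min over k of (A[1][0] + B[0][0] = 5 + -2 = 3, A[1][1] + B[1][0] = 9 + 3 = 12) = 3 (attained at k = 0)
  C[1][1] = min over k of (A[1][0] + B[0][1] = 5 + -2 = 3, A[1][1] + B[1][1] = 9 + 3 = 12) = 3 (attained at k = 0)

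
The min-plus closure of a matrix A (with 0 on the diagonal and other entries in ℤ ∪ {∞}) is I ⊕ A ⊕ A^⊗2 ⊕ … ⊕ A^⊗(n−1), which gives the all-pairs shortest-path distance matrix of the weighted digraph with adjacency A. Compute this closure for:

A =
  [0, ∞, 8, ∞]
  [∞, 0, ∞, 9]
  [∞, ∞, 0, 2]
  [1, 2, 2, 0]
Closure =
  [0, 12, 8, 10]
  [10, 0, 11, 9]
  [3, 4, 0, 2]
  [1, 2, 2, 0]

This is the Floyd-Warshall all-pairs shortest-path computation. For each intermediate vertex k = 0, 1, …, 3, update dist[i][j] ← min(dist[i][j], dist[i][k] + dist[k][j]). The final matrix gives, for each (i, j), the minimum total weight of any directed path from i to j (possibly empty when i = j).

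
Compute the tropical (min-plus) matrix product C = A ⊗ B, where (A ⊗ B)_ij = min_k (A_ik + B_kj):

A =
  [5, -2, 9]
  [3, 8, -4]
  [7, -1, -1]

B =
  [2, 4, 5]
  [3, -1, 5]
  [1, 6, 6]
A ⊗ B =
  [1, -3, 3]
  [-3, 2, 2]
  [0, -2, 4]

Apply the min-plus product entry-by-entry:
  C[0][0] = min over k of (A[0][0] + B[0][0] = 5 + 2 = 7, A[0][1] + B[1][0] = -2 + 3 = 1, A[0][2] + B[2][0] = 9 + 1 = 10) = 1 (attained at k = 1)
  C[0][1] = min over k of (A[0][0] + B[0][1] = 5 + 4 = 9, A[0][1] + B[1][1] = -2 + -1 = -3, A[0][2] + B[2][1] = 9 + 6 = 15) = -3 (attained at k = 1)
  C[0][2] = min over k of (A[0][0] + B[0][2] = 5 + 5 = 10, A[0][1] + B[1][2] = -2 + 5 = 3, A[0][2] + B[2][2] = 9 + 6 = 15) = 3 (attained at k = 1)
  C[1][0] = min over k of (A[1][0] + B[0][0] = 3 + 2 = 5, A[1][1] + B[1][0] = 8 + 3 = 11, A[1][2] + B[2][0] = -4 + 1 = -3) = -3 (attained at k = 2)
  C[1][1] = min over k of (A[1][0] + B[0][1] = 3 + 4 = 7, A[1][1] + B[1][1] = 8 + -1 = 7, A[1][2] + B[2][1] = -4 + 6 = 2) = 2 (attained at k = 2)
  C[1][2] = min over k of (A[1][0] + B[0][2] = 3 + 5 = 8, A[1][1] + B[1][2] = 8 + 5 = 13, A[1][2] + B[2][2] = -4 + 6 = 2) = 2 (attained at k = 2)
  C[2][0] = min over k of (A[2][0] + B[0][0] = 7 + 2 = 9, A[2][1] + B[1][0] = -1 + 3 = 2, A[2][2] + B[2][0] = -1 + 1 = 0) = 0 (attained at k = 2)
  C[2][1] = min over k of (A[2][0] + B[0][1] = 7 + 4 = 11, A[2][1] + B[1][1] = -1 + -1 = -2, A[2][2] + B[2][1] = -1 + 6 = 5) = -2 (attained at k = 1)
  C[2][2] = min over k of (A[2][0] + B[0][2] = 7 + 5 = 12, A[2][1] + B[1][2] = -1 + 5 = 4, A[2][2] + B[2][2] = -1 + 6 = 5) = 4 (attained at k = 1)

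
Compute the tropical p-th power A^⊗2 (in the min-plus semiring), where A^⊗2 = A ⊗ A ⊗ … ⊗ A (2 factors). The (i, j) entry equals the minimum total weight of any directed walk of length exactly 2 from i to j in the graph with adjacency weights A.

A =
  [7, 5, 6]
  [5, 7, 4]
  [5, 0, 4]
A^⊗2 =
  [10, 6, 9]
  [9, 4, 8]
  [5, 4, 4]

Each entry (A^⊗2)_ij equals the minimum over all length-2 walks i = v_0 → v_1 → … → v_2 = j of Σ_t A[v_t][v_{t+1}]. For example, for (i, j) = (0, 2) we minimise over 3 possible intermediate vertex sequences; the minimum is 9, attained along the walk 0 → 1 → 2.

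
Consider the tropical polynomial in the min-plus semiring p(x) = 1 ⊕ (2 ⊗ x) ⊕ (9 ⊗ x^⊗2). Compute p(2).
p(2) = 1

A tropical monomial a ⊗ x^⊗i evaluates to a + i · x. Evaluating each term at x = 2:
  Term 0 contributes 1 + 0 · 2 = 1
  Term 1 contributes 2 + 1 · 2 = 4
  Term 2 contributes 9 + 2 · 2 = 13
p(2) = ⊕ of these = min[1, 4, 13] = 1.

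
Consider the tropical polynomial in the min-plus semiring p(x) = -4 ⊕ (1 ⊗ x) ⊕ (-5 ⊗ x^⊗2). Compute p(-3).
p(-3) = -11

A tropical monomial a ⊗ x^⊗i evaluates to a + i · x. Evaluating each term at x = -3:
  Term 0 contributes -4 + 0 · -3 = -4
  Term 1 contributes 1 + 1 · -3 = -2
  Term 2 contributes -5 + 2 · -3 = -11
p(-3) = ⊕ of these = min[-4, -2, -11] = -11.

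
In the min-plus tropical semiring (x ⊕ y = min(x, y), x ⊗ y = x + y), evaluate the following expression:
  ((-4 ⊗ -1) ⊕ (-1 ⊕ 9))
((-4 ⊗ -1) ⊕ (-1 ⊕ 9)) = -5

Expand innermost to outermost. Recall ⊕ takes the minimum of its arguments and ⊗ takes their sum. Working out the expression ((-4 ⊗ -1) ⊕ (-1 ⊕ 9)) gives -5.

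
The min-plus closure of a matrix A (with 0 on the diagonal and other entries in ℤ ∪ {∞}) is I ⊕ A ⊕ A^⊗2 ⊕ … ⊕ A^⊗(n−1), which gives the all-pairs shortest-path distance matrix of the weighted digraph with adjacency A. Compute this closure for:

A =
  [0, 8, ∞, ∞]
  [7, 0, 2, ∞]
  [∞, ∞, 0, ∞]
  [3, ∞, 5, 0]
Closure =
  [0, 8, 10, ∞]
  [7, 0, 2, ∞]
  [∞, ∞, 0, ∞]
  [3, 11, 5, 0]

This is the Floyd-Warshall all-pairs shortest-path computation. For each intermediate vertex k = 0, 1, …, 3, update dist[i][j] ← min(dist[i][j], dist[i][k] + dist[k][j]). The final matrix gives, for each (i, j), the minimum total weight of any directed path from i to j (possibly empty when i = j).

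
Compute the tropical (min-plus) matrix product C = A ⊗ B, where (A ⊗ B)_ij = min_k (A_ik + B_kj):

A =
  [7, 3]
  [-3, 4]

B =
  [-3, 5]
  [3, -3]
A ⊗ B =
  [4, 0]
  [-6, 1]

Apply the min-plus product entry-by-entry:
  C[0][0] = min over k of (A[0][0] + B[0][0] = 7 + -3 = 4, A[0][1] + B[1][0] = 3 + 3 = 6) = 4 (attained at k = 0)
  C[0][1] = min over k of (A[0][0] + B[0][1] = 7 + 5 = 12, A[0][1] + B[1][1] = 3 + -3 = 0) = 0 (attained at k = 1)
  C[1][0] = min over k of (A[1][0] + B[0][0] = -3 + -3 = -6, A[1][1] + B[1][0] = 4 + 3 = 7) = -6 (attained at k = 0)
  C[1][1] = min over k of (A[1][0] + B[0][1] = -3 + 5 = 2, A[1][1] + B[1][1] = 4 + -3 = 1) = 1 (attained at k = 1)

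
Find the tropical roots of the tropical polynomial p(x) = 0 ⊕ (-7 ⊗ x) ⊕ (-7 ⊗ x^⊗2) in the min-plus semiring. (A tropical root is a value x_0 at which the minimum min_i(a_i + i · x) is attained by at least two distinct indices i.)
Roots: {0, 7}

Each tropical root is a break point of the lower envelope of the lines y = a_i + i · x (there are 3 lines, with slopes 0, 1, ..., 2). Only the lines that attain the minimum somewhere contribute to roots; other lines are dominated. Here the surviving (envelope) indices are i = 2, i = 1, i = 0.
Intersections between consecutive envelope lines give the roots: for adjacent envelope indices i < j the intersection is x = (a_i − a_j) / (j − i). Reading off the sorted break points: {0, 7}.
Verification: at each break x_0, at least two indices attain the minimum of min_i(a_i + i · x_0).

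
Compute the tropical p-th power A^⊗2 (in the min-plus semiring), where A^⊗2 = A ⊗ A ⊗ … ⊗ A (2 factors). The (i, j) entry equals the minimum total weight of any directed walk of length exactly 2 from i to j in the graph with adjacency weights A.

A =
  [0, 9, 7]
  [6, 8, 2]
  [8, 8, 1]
A^⊗2 =
  [0, 9, 7]
  [6, 10, 3]
  [8, 9, 2]

Each entry (A^⊗2)_ij equals the minimum over all length-2 walks i = v_0 → v_1 → … → v_2 = j of Σ_t A[v_t][v_{t+1}]. For example, for (i, j) = (0, 2) we minimise over 3 possible intermediate vertex sequences; the minimum is 7, attained along the walk 0 → 0 → 2.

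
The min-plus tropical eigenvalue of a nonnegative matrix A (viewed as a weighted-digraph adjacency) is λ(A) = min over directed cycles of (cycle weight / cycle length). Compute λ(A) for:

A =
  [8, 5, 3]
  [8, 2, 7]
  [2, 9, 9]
λ(A) = 2

Enumerate directed cycles and compute their means (weight / length). Sample:
  cycle 0 → 0: weight = 8, length = 1, mean = 8/1 ≈ 8.000
  cycle 1 → 1: weight = 2, length = 1, mean = 2/1 ≈ 2.000
  cycle 2 → 2: weight = 9, length = 1, mean = 9/1 ≈ 9.000
  cycle 0 → 1 → 0: weight = 13, length = 2, mean = 13/2 ≈ 6.500
  cycle 0 → 2 → 0: weight = 5, length = 2, mean = 5/2 ≈ 2.500
  cycle 1 → 0 → 1: weight = 13, length = 2, mean = 13/2 ≈ 6.500
Minimum mean = 2.000, attained e.g. along the cycle 1 → 1 with weight 2 and length 1. So λ(A) = 2/1 = 2.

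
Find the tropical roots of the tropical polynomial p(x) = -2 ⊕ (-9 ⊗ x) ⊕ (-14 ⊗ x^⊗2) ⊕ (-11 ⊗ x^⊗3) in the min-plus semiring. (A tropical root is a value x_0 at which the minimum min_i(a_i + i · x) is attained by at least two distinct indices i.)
Roots: {-3, 5, 7}

Each tropical root is a break point of the lower envelope of the lines y = a_i + i · x (there are 4 lines, with slopes 0, 1, ..., 3). Only the lines that attain the minimum somewhere contribute to roots; other lines are dominated. Here the surviving (envelope) indices are i = 3, i = 2, i = 1, i = 0.
Intersections between consecutive envelope lines give the roots: for adjacent envelope indices i < j the intersection is x = (a_i − a_j) / (j − i). Reading off the sorted break points: {-3, 5, 7}.
Verification: at each break x_0, at least two indices attain the minimum of min_i(a_i + i · x_0).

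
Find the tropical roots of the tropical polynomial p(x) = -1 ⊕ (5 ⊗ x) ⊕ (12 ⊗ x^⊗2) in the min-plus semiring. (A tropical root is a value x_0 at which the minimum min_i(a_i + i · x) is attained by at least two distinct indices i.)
Roots: {-7, -6}

Each tropical root is a break point of the lower envelope of the lines y = a_i + i · x (there are 3 lines, with slopes 0, 1, ..., 2). Only the lines that attain the minimum somewhere contribute to roots; other lines are dominated. Here the surviving (envelope) indices are i = 2, i = 1, i = 0.
Intersections between consecutive envelope lines give the roots: for adjacent envelope indices i < j the intersection is x = (a_i − a_j) / (j − i). Reading off the sorted break points: {-7, -6}.
Verification: at each break x_0, at least two indices attain the minimum of min_i(a_i + i · x_0).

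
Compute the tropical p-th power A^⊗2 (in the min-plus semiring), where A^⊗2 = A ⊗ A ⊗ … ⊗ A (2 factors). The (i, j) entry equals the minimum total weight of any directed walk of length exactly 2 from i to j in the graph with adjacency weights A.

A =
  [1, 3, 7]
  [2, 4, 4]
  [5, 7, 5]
A^⊗2 =
  [2, 4, 7]
  [3, 5, 8]
  [6, 8, 10]

Each entry (A^⊗2)_ij equals the minimum over all length-2 walks i = v_0 → v_1 → … → v_2 = j of Σ_t A[v_t][v_{t+1}]. For example, for (i, j) = (0, 2) we minimise over 3 possible intermediate vertex sequences; the minimum is 7, attained along the walk 0 → 1 → 2.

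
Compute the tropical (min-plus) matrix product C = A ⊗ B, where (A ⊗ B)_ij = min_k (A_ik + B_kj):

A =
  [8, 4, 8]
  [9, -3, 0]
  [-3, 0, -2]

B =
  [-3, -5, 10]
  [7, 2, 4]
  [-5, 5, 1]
A ⊗ B =
  [3, 3, 8]
  [-5, -1, 1]
  [-7, -8, -1]

Apply the min-plus product entry-by-entry:
  C[0][0] = min over k of (A[0][0] + B[0][0] = 8 + -3 = 5, A[0][1] + B[1][0] = 4 + 7 = 11, A[0][2] + B[2][0] = 8 + -5 = 3) = 3 (attained at k = 2)
  C[0][1] = min over k of (A[0][0] + B[0][1] = 8 + -5 = 3, A[0][1] + B[1][1] = 4 + 2 = 6, A[0][2] + B[2][1] = 8 + 5 = 13) = 3 (attained at k = 0)
  C[0][2] = min over k of (A[0][0] + B[0][2] = 8 + 10 = 18, A[0][1] + B[1][2] = 4 + 4 = 8, A[0][2] + B[2][2] = 8 + 1 = 9) = 8 (attained at k = 1)
  C[1][0] = min over k of (A[1][0] + B[0][0] = 9 + -3 = 6, A[1][1] + B[1][0] = -3 + 7 = 4, A[1][2] + B[2][0] = 0 + -5 = -5) = -5 (attained at k = 2)
  C[1][1] = min over k of (A[1][0] + B[0][1] = 9 + -5 = 4, A[1][1] + B[1][1] = -3 + 2 = -1, A[1][2] + B[2][1] = 0 + 5 = 5) = -1 (attained at k = 1)
  C[1][2] = min over k of (A[1][0] + B[0][2] = 9 + 10 = 19, A[1][1] + B[1][2] = -3 + 4 = 1, A[1][2] + B[2][2] = 0 + 1 = 1) = 1 (attained at k = 1)
  C[2][0] = min over k of (A[2][0] + B[0][0] = -3 + -3 = -6, A[2][1] + B[1][0] = 0 + 7 = 7, A[2][2] + B[2][0] = -2 + -5 = -7) = -7 (attained at k = 2)
  C[2][1] = min over k of (A[2][0] + B[0][1] = -3 + -5 = -8, A[2][1] + B[1][1] = 0 + 2 = 2, A[2][2] + B[2][1] = -2 + 5 = 3) = -8 (attained at k = 0)
  C[2][2] = min over k of (A[2][0] + B[0][2] = -3 + 10 = 7, A[2][1] + B[1][2] = 0 + 4 = 4, A[2][2] + B[2][2] = -2 + 1 = -1) = -1 (attained at k = 2)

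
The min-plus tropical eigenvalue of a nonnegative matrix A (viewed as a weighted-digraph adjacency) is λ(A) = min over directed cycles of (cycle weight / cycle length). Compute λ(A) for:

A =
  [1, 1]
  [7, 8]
λ(A) = 1

Enumerate directed cycles and compute their means (weight / length). Sample:
  cycle 0 → 0: weight = 1, length = 1, mean = 1/1 ≈ 1.000
  cycle 1 → 1: weight = 8, length = 1, mean = 8/1 ≈ 8.000
  cycle 0 → 1 → 0: weight = 8, length = 2, mean = 8/2 ≈ 4.000
  cycle 1 → 0 → 1: weight = 8, length = 2, mean = 8/2 ≈ 4.000
Minimum mean = 1.000, attained e.g. along the cycle 0 → 0 with weight 1 and length 1. So λ(A) = 1/1 = 1.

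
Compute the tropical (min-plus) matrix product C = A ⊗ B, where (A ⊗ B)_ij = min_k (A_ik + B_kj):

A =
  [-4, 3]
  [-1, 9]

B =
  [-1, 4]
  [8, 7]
A ⊗ B =
  [-5, 0]
  [-2, 3]

Apply the min-plus product entry-by-entry:
  C[0][0] = min over k of (A[0][0] + B[0][0] = -4 + -1 = -5, A[0][1] + B[1][0] = 3 + 8 = 11) = -5 (attained at k = 0)
  C[0][1] = min over k of (A[0][0] + B[0][1] = -4 + 4 = 0, A[0][1] + B[1][1] = 3 + 7 = 10) = 0 (attained at k = 0)
  C[1][0] = min over k of (A[1][0] + B[0][0] = -1 + -1 = -2, A[1][1] + B[1][0] = 9 + 8 = 17) = -2 (attained at k = 0)
  C[1][1] = min over k of (A[1][0] + B[0][1] = -1 + 4 = 3, A[1][1] + B[1][1] = 9 + 7 = 16) = 3 (attained at k = 0)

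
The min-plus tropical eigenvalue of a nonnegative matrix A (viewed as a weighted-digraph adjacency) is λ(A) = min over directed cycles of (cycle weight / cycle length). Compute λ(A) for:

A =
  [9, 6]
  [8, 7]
λ(A) = 7

Enumerate directed cycles and compute their means (weight / length). Sample:
  cycle 0 → 0: weight = 9, length = 1, mean = 9/1 ≈ 9.000
  cycle 1 → 1: weight = 7, length = 1, mean = 7/1 ≈ 7.000
  cycle 0 → 1 → 0: weight = 14, length = 2, mean = 14/2 ≈ 7.000
  cycle 1 → 0 → 1: weight = 14, length = 2, mean = 14/2 ≈ 7.000
Minimum mean = 7.000, attained e.g. along the cycle 1 → 1 with weight 7 and length 1. So λ(A) = 7/1 = 7.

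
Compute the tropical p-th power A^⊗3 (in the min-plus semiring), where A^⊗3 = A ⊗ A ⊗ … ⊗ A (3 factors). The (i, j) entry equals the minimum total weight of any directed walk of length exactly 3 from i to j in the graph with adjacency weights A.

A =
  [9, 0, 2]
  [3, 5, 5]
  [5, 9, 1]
A^⊗3 =
  [8, 3, 4]
  [6, 8, 6]
  [7, 6, 3]

Each entry (A^⊗3)_ij equals the minimum over all length-3 walks i = v_0 → v_1 → … → v_3 = j of Σ_t A[v_t][v_{t+1}]. For example, for (i, j) = (0, 2) we minimise over 9 possible intermediate vertex sequences; the minimum is 4, attained along the walk 0 → 2 → 2 → 2.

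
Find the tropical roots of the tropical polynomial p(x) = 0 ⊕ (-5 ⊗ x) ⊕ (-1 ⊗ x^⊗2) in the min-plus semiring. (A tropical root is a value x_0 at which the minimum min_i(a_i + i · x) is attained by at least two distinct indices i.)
Roots: {-4, 5}

Each tropical root is a break point of the lower envelope of the lines y = a_i + i · x (there are 3 lines, with slopes 0, 1, ..., 2). Only the lines that attain the minimum somewhere contribute to roots; other lines are dominated. Here the surviving (envelope) indices are i = 2, i = 1, i = 0.
Intersections between consecutive envelope lines give the roots: for adjacent envelope indices i < j the intersection is x = (a_i − a_j) / (j − i). Reading off the sorted break points: {-4, 5}.
Verification: at each break x_0, at least two indices attain the minimum of min_i(a_i + i · x_0).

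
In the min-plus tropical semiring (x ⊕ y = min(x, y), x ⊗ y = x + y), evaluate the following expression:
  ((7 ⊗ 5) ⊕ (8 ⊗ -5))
((7 ⊗ 5) ⊕ (8 ⊗ -5)) = 3

Expand innermost to outermost. Recall ⊕ takes the minimum of its arguments and ⊗ takes their sum. Working out the expression ((7 ⊗ 5) ⊕ (8 ⊗ -5)) gives 3.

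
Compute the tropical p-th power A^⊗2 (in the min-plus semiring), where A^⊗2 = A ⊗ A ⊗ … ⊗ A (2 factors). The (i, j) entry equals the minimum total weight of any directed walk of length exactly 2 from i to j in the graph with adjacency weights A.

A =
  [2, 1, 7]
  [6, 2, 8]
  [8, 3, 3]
A^⊗2 =
  [4, 3, 9]
  [8, 4, 10]
  [9, 5, 6]

Each entry (A^⊗2)_ij equals the minimum over all length-2 walks i = v_0 → v_1 → … → v_2 = j of Σ_t A[v_t][v_{t+1}]. For example, for (i, j) = (0, 2) we minimise over 3 possible intermediate vertex sequences; the minimum is 9, attained along the walk 0 → 0 → 2.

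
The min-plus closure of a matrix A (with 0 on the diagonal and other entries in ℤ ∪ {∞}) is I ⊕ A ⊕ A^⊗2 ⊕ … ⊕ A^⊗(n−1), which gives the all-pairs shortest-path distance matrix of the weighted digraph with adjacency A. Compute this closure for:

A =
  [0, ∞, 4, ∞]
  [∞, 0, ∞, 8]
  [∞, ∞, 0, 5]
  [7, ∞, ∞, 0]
Closure =
  [0, ∞, 4, 9]
  [15, 0, 19, 8]
  [12, ∞, 0, 5]
  [7, ∞, 11, 0]

This is the Floyd-Warshall all-pairs shortest-path computation. For each intermediate vertex k = 0, 1, …, 3, update dist[i][j] ← min(dist[i][j], dist[i][k] + dist[k][j]). The final matrix gives, for each (i, j), the minimum total weight of any directed path from i to j (possibly empty when i = j).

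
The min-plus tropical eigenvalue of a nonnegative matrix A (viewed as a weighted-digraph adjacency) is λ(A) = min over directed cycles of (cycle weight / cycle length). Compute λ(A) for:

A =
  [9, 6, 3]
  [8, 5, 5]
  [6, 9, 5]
λ(A) = 9/2

Enumerate directed cycles and compute their means (weight / length). Sample:
  cycle 0 → 0: weight = 9, length = 1, mean = 9/1 ≈ 9.000
  cycle 1 → 1: weight = 5, length = 1, mean = 5/1 ≈ 5.000
  cycle 2 → 2: weight = 5, length = 1, mean = 5/1 ≈ 5.000
  cycle 0 → 1 → 0: weight = 14, length = 2, mean = 14/2 ≈ 7.000
  cycle 0 → 2 → 0: weight = 9, length = 2, mean = 9/2 ≈ 4.500
  cycle 1 → 0 → 1: weight = 14, length = 2, mean = 14/2 ≈ 7.000
Minimum mean = 4.500, attained e.g. along the cycle 0 → 2 → 0 with weight 9 and length 2. So λ(A) = 9/2 = 9/2.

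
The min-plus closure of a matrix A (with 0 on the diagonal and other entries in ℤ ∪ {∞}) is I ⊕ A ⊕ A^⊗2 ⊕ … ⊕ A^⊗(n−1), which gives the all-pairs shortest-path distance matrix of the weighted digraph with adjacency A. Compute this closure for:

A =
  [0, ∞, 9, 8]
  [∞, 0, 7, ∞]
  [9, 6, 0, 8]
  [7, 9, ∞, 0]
Closure =
  [0, 15, 9, 8]
  [16, 0, 7, 15]
  [9, 6, 0, 8]
  [7, 9, 16, 0]

This is the Floyd-Warshall all-pairs shortest-path computation. For each intermediate vertex k = 0, 1, …, 3, update dist[i][j] ← min(dist[i][j], dist[i][k] + dist[k][j]). The final matrix gives, for each (i, j), the minimum total weight of any directed path from i to j (possibly empty when i = j).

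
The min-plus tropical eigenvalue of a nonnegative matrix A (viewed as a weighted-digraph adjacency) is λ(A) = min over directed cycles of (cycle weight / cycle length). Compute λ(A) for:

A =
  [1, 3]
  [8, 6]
λ(A) = 1

Enumerate directed cycles and compute their means (weight / length). Sample:
  cycle 0 → 0: weight = 1, length = 1, mean = 1/1 ≈ 1.000
  cycle 1 → 1: weight = 6, length = 1, mean = 6/1 ≈ 6.000
  cycle 0 → 1 → 0: weight = 11, length = 2, mean = 11/2 ≈ 5.500
  cycle 1 → 0 → 1: weight = 11, length = 2, mean = 11/2 ≈ 5.500
Minimum mean = 1.000, attained e.g. along the cycle 0 → 0 with weight 1 and length 1. So λ(A) = 1/1 = 1.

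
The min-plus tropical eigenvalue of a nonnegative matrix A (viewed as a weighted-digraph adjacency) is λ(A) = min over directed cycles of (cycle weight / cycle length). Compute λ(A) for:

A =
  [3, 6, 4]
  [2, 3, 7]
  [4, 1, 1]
λ(A) = 1

Enumerate directed cycles and compute their means (weight / length). Sample:
  cycle 0 → 0: weight = 3, length = 1, mean = 3/1 ≈ 3.000
  cycle 1 → 1: weight = 3, length = 1, mean = 3/1 ≈ 3.000
  cycle 2 → 2: weight = 1, length = 1, mean = 1/1 ≈ 1.000
  cycle 0 → 1 → 0: weight = 8, length = 2, mean = 8/2 ≈ 4.000
  cycle 0 → 2 → 0: weight = 8, length = 2, mean = 8/2 ≈ 4.000
  cycle 1 → 0 → 1: weight = 8, length = 2, mean = 8/2 ≈ 4.000
Minimum mean = 1.000, attained e.g. along the cycle 2 → 2 with weight 1 and length 1. So λ(A) = 1/1 = 1.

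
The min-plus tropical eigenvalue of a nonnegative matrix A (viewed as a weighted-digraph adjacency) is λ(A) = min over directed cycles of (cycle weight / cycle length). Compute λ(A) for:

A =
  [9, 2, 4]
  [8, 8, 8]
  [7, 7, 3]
λ(A) = 3

Enumerate directed cycles and compute their means (weight / length). Sample:
  cycle 0 → 0: weight = 9, length = 1, mean = 9/1 ≈ 9.000
  cycle 1 → 1: weight = 8, length = 1, mean = 8/1 ≈ 8.000
  cycle 2 → 2: weight = 3, length = 1, mean = 3/1 ≈ 3.000
  cycle 0 → 1 → 0: weight = 10, length = 2, mean = 10/2 ≈ 5.000
  cycle 0 → 2 → 0: weight = 11, length = 2, mean = 11/2 ≈ 5.500
  cycle 1 → 0 → 1: weight = 10, length = 2, mean = 10/2 ≈ 5.000
Minimum mean = 3.000, attained e.g. along the cycle 2 → 2 with weight 3 and length 1. So λ(A) = 3/1 = 3.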